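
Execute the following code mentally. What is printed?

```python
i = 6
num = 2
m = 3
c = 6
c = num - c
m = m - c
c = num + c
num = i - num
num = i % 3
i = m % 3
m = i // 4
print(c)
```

c = 2-6 = -4
m = 3-(-4) = 7
c = 2+(-4) = -2
num = 6-2 = 4
num = 6%3 = 0
i = 7%3 = 1
m = 1//4 = 0

-2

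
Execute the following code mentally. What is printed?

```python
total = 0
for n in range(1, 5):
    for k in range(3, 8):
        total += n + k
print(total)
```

150

n=1,k=3: total = 0+4 = 4
n=1,k=4: total = 4+5 = 9
n=1,k=5: total = 9+6 = 15
n=1,k=6: total = 15+7 = 22
n=1,k=7: total = 22+8 = 30
n=2,k=3: total = 30+5 = 35
n=2,k=4: total = 35+6 = 41
n=2,k=5: total = 41+7 = 48
n=2,k=6: total = 48+8 = 56
n=2,k=7: total = 56+9 = 65
n=3,k=3: total = 65+6 = 71
n=3,k=4: total = 71+7 = 78
n=3,k=5: total = 78+8 = 86
n=3,k=6: total = 86+9 = 95
n=3,k=7: total = 95+10 = 105
n=4,k=3: total = 105+7 = 112
n=4,k=4: total = 112+8 = 120
n=4,k=5: total = 120+9 = 129
n=4,k=6: total = 129+10 = 139
n=4,k=7: total = 139+11 = 150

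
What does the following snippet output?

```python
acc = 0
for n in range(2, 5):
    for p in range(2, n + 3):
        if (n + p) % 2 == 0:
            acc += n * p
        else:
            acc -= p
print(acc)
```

67

n=2,p=2: even sum, acc = 0+4 = 4
n=2,p=3: odd sum, acc = 4-3 = 1
n=2,p=4: even sum, acc = 1+8 = 9
n=3,p=2: odd sum, acc = 9-2 = 7
n=3,p=3: even sum, acc = 7+9 = 16
n=3,p=4: odd sum, acc = 16-4 = 12
n=3,p=5: even sum, acc = 12+15 = 27
n=4,p=2: even sum, acc = 27+8 = 35
n=4,p=3: odd sum, acc = 35-3 = 32
n=4,p=4: even sum, acc = 32+16 = 48
n=4,p=5: odd sum, acc = 48-5 = 43
n=4,p=6: even sum, acc = 43+24 = 67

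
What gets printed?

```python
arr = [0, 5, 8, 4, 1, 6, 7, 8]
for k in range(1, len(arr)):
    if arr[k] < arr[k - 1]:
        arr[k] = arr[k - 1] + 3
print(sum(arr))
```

k=1: 5>=0, unchanged → [0, 5, 8, 4, 1, 6, 7, 8]
k=2: 8>=5, unchanged → [0, 5, 8, 4, 1, 6, 7, 8]
k=3: 4<8, arr[3] = 8+3 = 11 → [0, 5, 8, 11, 1, 6, 7, 8]
k=4: 1<11, arr[4] = 11+3 = 14 → [0, 5, 8, 11, 14, 6, 7, 8]
k=5: 6<14, arr[5] = 14+3 = 17 → [0, 5, 8, 11, 14, 17, 7, 8]
k=6: 7<17, arr[6] = 17+3 = 20 → [0, 5, 8, 11, 14, 17, 20, 8]
k=7: 8<20, arr[7] = 20+3 = 23 → [0, 5, 8, 11, 14, 17, 20, 23]
sum = 98

98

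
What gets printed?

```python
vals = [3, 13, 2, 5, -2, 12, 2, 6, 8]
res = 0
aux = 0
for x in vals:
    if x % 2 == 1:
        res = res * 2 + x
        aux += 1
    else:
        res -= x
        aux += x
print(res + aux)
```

x=3: odd, res = 0*2+3 = 3; aux=1
x=13: odd, res = 3*2+13 = 19; aux=2
x=2: not odd, res = 19-2 = 17; aux=4
x=5: odd, res = 17*2+5 = 39; aux=5
x=-2: not odd, res = 39-(-2) = 41; aux=3
x=12: not odd, res = 41-12 = 29; aux=15
x=2: not odd, res = 29-2 = 27; aux=17
x=6: not odd, res = 27-6 = 21; aux=23
x=8: not odd, res = 21-8 = 13; aux=31
res+aux = 13+31 = 44

44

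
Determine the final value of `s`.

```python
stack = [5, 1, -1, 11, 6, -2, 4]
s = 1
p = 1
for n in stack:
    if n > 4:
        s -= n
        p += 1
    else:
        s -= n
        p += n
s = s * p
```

-138

n=5: >4, s = 1-5 = -4; p=2
n=1: not >4, s = (-4)-1 = -5; p=3
n=-1: not >4, s = (-5)-(-1) = -4; p=2
n=11: >4, s = (-4)-11 = -15; p=3
n=6: >4, s = (-15)-6 = -21; p=4
n=-2: not >4, s = (-21)-(-2) = -19; p=2
n=4: not >4, s = (-19)-4 = -23; p=6
s*p = (-23)*6 = -138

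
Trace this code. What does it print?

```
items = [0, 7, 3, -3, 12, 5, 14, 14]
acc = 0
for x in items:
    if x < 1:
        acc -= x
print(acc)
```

3

x=0: <1, acc = 0-0 = 0
x=7: not <1
x=3: not <1
x=-3: <1, acc = 0-(-3) = 3
x=12: not <1
x=5: not <1
x=14: not <1
x=14: not <1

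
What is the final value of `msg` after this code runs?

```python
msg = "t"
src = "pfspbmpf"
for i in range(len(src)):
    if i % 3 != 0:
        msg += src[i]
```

i=0: skip
i=1: add 'f' → 'tf'
i=2: add 's' → 'tfs'
i=3: skip
i=4: add 'b' → 'tfsb'
i=5: add 'm' → 'tfsbm'
i=6: skip
i=7: add 'f' → 'tfsbmf'

'tfsbmf'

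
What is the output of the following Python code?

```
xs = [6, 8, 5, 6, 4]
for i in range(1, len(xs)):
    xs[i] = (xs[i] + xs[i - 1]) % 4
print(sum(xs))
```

13

i=1: xs[1] = (8+6)%4 = 2 → [6, 2, 5, 6, 4]
i=2: xs[2] = (5+2)%4 = 3 → [6, 2, 3, 6, 4]
i=3: xs[3] = (6+3)%4 = 1 → [6, 2, 3, 1, 4]
i=4: xs[4] = (4+1)%4 = 1 → [6, 2, 3, 1, 1]
sum = 13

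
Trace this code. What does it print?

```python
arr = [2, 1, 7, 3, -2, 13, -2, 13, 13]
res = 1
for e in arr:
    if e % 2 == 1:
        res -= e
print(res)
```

-49

e=2: not odd
e=1: odd, res = 1-1 = 0
e=7: odd, res = 0-7 = -7
e=3: odd, res = (-7)-3 = -10
e=-2: not odd
e=13: odd, res = (-10)-13 = -23
e=-2: not odd
e=13: odd, res = (-23)-13 = -36
e=13: odd, res = (-36)-13 = -49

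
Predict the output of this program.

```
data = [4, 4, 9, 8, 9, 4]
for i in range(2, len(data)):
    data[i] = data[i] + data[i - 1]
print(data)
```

[4, 4, 13, 21, 30, 34]

i=2: data[2] = 9+4 = 13 → [4, 4, 13, 8, 9, 4]
i=3: data[3] = 8+13 = 21 → [4, 4, 13, 21, 9, 4]
i=4: data[4] = 9+21 = 30 → [4, 4, 13, 21, 30, 4]
i=5: data[5] = 4+30 = 34 → [4, 4, 13, 21, 30, 34]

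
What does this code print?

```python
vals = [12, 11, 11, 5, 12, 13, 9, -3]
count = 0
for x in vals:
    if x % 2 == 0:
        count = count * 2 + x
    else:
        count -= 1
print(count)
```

27

x=12: even, count = 0*2+12 = 12
x=11: not even, count = 12-1 = 11
x=11: not even, count = 11-1 = 10
x=5: not even, count = 10-1 = 9
x=12: even, count = 9*2+12 = 30
x=13: not even, count = 30-1 = 29
x=9: not even, count = 29-1 = 28
x=-3: not even, count = 28-1 = 27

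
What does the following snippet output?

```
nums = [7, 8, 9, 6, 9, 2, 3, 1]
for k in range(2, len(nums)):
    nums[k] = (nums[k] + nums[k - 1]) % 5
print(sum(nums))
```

k=2: nums[2] = (9+8)%5 = 2 → [7, 8, 2, 6, 9, 2, 3, 1]
k=3: nums[3] = (6+2)%5 = 3 → [7, 8, 2, 3, 9, 2, 3, 1]
k=4: nums[4] = (9+3)%5 = 2 → [7, 8, 2, 3, 2, 2, 3, 1]
k=5: nums[5] = (2+2)%5 = 4 → [7, 8, 2, 3, 2, 4, 3, 1]
k=6: nums[6] = (3+4)%5 = 2 → [7, 8, 2, 3, 2, 4, 2, 1]
k=7: nums[7] = (1+2)%5 = 3 → [7, 8, 2, 3, 2, 4, 2, 3]
sum = 31

31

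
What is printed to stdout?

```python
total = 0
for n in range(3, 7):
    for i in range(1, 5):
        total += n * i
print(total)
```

n=3,i=1: total = 0+3 = 3
n=3,i=2: total = 3+6 = 9
n=3,i=3: total = 9+9 = 18
n=3,i=4: total = 18+12 = 30
n=4,i=1: total = 30+4 = 34
n=4,i=2: total = 34+8 = 42
n=4,i=3: total = 42+12 = 54
n=4,i=4: total = 54+16 = 70
n=5,i=1: total = 70+5 = 75
n=5,i=2: total = 75+10 = 85
n=5,i=3: total = 85+15 = 100
n=5,i=4: total = 100+20 = 120
n=6,i=1: total = 120+6 = 126
n=6,i=2: total = 126+12 = 138
n=6,i=3: total = 138+18 = 156
n=6,i=4: total = 156+24 = 180

180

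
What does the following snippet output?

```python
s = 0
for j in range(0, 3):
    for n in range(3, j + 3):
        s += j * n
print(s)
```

j=1,n=3: s = 0+3 = 3
j=2,n=3: s = 3+6 = 9
j=2,n=4: s = 9+8 = 17

17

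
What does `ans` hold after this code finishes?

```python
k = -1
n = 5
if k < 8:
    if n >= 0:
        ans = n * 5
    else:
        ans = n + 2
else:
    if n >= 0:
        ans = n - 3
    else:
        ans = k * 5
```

25

k=-1, n=5
k < 8 is True; n >= 0 is True
→ ans = n * 5 = 25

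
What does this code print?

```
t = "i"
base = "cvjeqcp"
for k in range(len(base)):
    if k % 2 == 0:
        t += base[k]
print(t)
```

icjqp

k=0: add 'c' → 'ic'
k=1: skip
k=2: add 'j' → 'icj'
k=3: skip
k=4: add 'q' → 'icjq'
k=5: skip
k=6: add 'p' → 'icjqp'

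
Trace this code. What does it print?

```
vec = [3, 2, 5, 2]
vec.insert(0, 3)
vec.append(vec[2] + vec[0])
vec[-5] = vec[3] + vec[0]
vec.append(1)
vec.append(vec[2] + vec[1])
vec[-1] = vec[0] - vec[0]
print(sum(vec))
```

insert 3 at 0 → [3, 3, 2, 5, 2]
append vec[2]+vec[0] = 2+3 = 5 → [3, 3, 2, 5, 2, 5]
vec[-5] = vec[3]+vec[0] = 5+3 = 8 → [3, 8, 2, 5, 2, 5]
append 1 → [3, 8, 2, 5, 2, 5, 1]
append vec[2]+vec[1] = 2+8 = 10 → [3, 8, 2, 5, 2, 5, 1, 10]
vec[-1] = vec[0]-vec[0] = 3-3 = 0 → [3, 8, 2, 5, 2, 5, 1, 0]
sum = 26

26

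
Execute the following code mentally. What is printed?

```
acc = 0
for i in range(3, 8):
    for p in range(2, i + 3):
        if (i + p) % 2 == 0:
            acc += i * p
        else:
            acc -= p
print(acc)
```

374

i=3,p=2: odd sum, acc = 0-2 = -2
i=3,p=3: even sum, acc = (-2)+9 = 7
i=3,p=4: odd sum, acc = 7-4 = 3
i=3,p=5: even sum, acc = 3+15 = 18
i=4,p=2: even sum, acc = 18+8 = 26
i=4,p=3: odd sum, acc = 26-3 = 23
i=4,p=4: even sum, acc = 23+16 = 39
i=4,p=5: odd sum, acc = 39-5 = 34
i=4,p=6: even sum, acc = 34+24 = 58
i=5,p=2: odd sum, acc = 58-2 = 56
i=5,p=3: even sum, acc = 56+15 = 71
i=5,p=4: odd sum, acc = 71-4 = 67
i=5,p=5: even sum, acc = 67+25 = 92
i=5,p=6: odd sum, acc = 92-6 = 86
i=5,p=7: even sum, acc = 86+35 = 121
i=6,p=2: even sum, acc = 121+12 = 133
i=6,p=3: odd sum, acc = 133-3 = 130
i=6,p=4: even sum, acc = 130+24 = 154
i=6,p=5: odd sum, acc = 154-5 = 149
i=6,p=6: even sum, acc = 149+36 = 185
i=6,p=7: odd sum, acc = 185-7 = 178
i=6,p=8: even sum, acc = 178+48 = 226
i=7,p=2: odd sum, acc = 226-2 = 224
i=7,p=3: even sum, acc = 224+21 = 245
i=7,p=4: odd sum, acc = 245-4 = 241
i=7,p=5: even sum, acc = 241+35 = 276
i=7,p=6: odd sum, acc = 276-6 = 270
i=7,p=7: even sum, acc = 270+49 = 319
i=7,p=8: odd sum, acc = 319-8 = 311
i=7,p=9: even sum, acc = 311+63 = 374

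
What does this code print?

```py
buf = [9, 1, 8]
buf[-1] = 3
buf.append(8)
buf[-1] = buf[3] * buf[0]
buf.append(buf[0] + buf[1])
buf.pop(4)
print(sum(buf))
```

buf[-1] = 3 → [9, 1, 3]
append 8 → [9, 1, 3, 8]
buf[-1] = buf[3]*buf[0] = 8*9 = 72 → [9, 1, 3, 72]
append buf[0]+buf[1] = 9+1 = 10 → [9, 1, 3, 72, 10]
pop(4) removes 10 → [9, 1, 3, 72]
sum = 85

85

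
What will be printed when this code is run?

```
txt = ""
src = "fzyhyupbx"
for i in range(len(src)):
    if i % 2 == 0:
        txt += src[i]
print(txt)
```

i=0: add 'f' → 'f'
i=1: skip
i=2: add 'y' → 'fy'
i=3: skip
i=4: add 'y' → 'fyy'
i=5: skip
i=6: add 'p' → 'fyyp'
i=7: skip
i=8: add 'x' → 'fyypx'

fyypx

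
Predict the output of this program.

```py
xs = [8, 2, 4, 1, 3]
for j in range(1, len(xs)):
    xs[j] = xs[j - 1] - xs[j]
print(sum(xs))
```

j=1: xs[1] = 8-2 = 6 → [8, 6, 4, 1, 3]
j=2: xs[2] = 6-4 = 2 → [8, 6, 2, 1, 3]
j=3: xs[3] = 2-1 = 1 → [8, 6, 2, 1, 3]
j=4: xs[4] = 1-3 = -2 → [8, 6, 2, 1, -2]
sum = 15

15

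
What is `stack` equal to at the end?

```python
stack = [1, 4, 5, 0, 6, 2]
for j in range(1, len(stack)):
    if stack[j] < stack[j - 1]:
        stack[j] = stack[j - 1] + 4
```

j=1: 4>=1, unchanged → [1, 4, 5, 0, 6, 2]
j=2: 5>=4, unchanged → [1, 4, 5, 0, 6, 2]
j=3: 0<5, stack[3] = 5+4 = 9 → [1, 4, 5, 9, 6, 2]
j=4: 6<9, stack[4] = 9+4 = 13 → [1, 4, 5, 9, 13, 2]
j=5: 2<13, stack[5] = 13+4 = 17 → [1, 4, 5, 9, 13, 17]

[1, 4, 5, 9, 13, 17]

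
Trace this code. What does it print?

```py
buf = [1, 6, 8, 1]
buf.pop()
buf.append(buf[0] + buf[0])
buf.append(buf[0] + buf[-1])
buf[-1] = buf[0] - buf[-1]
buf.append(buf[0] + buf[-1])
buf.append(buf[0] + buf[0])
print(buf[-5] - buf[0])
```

7

pop() removes 1 → [1, 6, 8]
append buf[0]+buf[0] = 1+1 = 2 → [1, 6, 8, 2]
append buf[0]+buf[-1] = 1+2 = 3 → [1, 6, 8, 2, 3]
buf[-1] = buf[0]-buf[-1] = 1-3 = -2 → [1, 6, 8, 2, -2]
append buf[0]+buf[-1] = 1+(-2) = -1 → [1, 6, 8, 2, -2, -1]
append buf[0]+buf[0] = 1+1 = 2 → [1, 6, 8, 2, -2, -1, 2]
buf[-5]-buf[0] = 8-1 = 7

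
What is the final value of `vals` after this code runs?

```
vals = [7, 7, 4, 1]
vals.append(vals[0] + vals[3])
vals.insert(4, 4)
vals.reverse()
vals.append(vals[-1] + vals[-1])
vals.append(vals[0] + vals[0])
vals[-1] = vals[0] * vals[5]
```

append vals[0]+vals[3] = 7+1 = 8 → [7, 7, 4, 1, 8]
insert 4 at 4 → [7, 7, 4, 1, 4, 8]
reverse → [8, 4, 1, 4, 7, 7]
append vals[-1]+vals[-1] = 7+7 = 14 → [8, 4, 1, 4, 7, 7, 14]
append vals[0]+vals[0] = 8+8 = 16 → [8, 4, 1, 4, 7, 7, 14, 16]
vals[-1] = vals[0]*vals[5] = 8*7 = 56 → [8, 4, 1, 4, 7, 7, 14, 56]

[8, 4, 1, 4, 7, 7, 14, 56]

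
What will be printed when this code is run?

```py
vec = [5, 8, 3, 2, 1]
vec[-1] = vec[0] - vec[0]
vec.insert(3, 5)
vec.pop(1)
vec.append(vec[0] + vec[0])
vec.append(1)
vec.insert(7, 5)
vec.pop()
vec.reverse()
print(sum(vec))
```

vec[-1] = vec[0]-vec[0] = 5-5 = 0 → [5, 8, 3, 2, 0]
insert 5 at 3 → [5, 8, 3, 5, 2, 0]
pop(1) removes 8 → [5, 3, 5, 2, 0]
append vec[0]+vec[0] = 5+5 = 10 → [5, 3, 5, 2, 0, 10]
append 1 → [5, 3, 5, 2, 0, 10, 1]
insert 5 at 7 → [5, 3, 5, 2, 0, 10, 1, 5]
pop() removes 5 → [5, 3, 5, 2, 0, 10, 1]
reverse → [1, 10, 0, 2, 5, 3, 5]
sum = 26

26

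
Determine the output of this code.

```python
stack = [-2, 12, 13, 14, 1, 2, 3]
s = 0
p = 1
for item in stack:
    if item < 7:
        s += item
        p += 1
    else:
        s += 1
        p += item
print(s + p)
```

51

item=-2: <7, s = 0+(-2) = -2; p=2
item=12: not <7, s = (-2)+1 = -1; p=14
item=13: not <7, s = (-1)+1 = 0; p=27
item=14: not <7, s = 0+1 = 1; p=41
item=1: <7, s = 1+1 = 2; p=42
item=2: <7, s = 2+2 = 4; p=43
item=3: <7, s = 4+3 = 7; p=44
s+p = 7+44 = 51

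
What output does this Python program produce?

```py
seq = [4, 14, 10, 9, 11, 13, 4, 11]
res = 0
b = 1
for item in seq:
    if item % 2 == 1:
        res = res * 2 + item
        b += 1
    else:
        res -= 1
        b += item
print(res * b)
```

item=4: not odd, res = 0-1 = -1; b=5
item=14: not odd, res = (-1)-1 = -2; b=19
item=10: not odd, res = (-2)-1 = -3; b=29
item=9: odd, res = (-3)*2+9 = 3; b=30
item=11: odd, res = 3*2+11 = 17; b=31
item=13: odd, res = 17*2+13 = 47; b=32
item=4: not odd, res = 47-1 = 46; b=36
item=11: odd, res = 46*2+11 = 103; b=37
res*b = 103*37 = 3811

3811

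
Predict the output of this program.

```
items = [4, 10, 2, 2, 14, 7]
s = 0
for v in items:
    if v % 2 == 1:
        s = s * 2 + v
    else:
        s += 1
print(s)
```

v=4: not odd, s = 0+1 = 1
v=10: not odd, s = 1+1 = 2
v=2: not odd, s = 2+1 = 3
v=2: not odd, s = 3+1 = 4
v=14: not odd, s = 4+1 = 5
v=7: odd, s = 5*2+7 = 17

17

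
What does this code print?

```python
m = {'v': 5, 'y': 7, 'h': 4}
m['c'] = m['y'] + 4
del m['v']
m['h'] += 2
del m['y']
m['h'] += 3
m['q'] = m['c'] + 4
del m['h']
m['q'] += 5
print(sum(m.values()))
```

m['c'] = m['y']+4 = 11 → {'v': 5, 'y': 7, 'h': 4, 'c': 11}
del 'v' → {'y': 7, 'h': 4, 'c': 11}
m['h'] = 4+2 = 6 → {'y': 7, 'h': 6, 'c': 11}
del 'y' → {'h': 6, 'c': 11}
m['h'] = 6+3 = 9 → {'h': 9, 'c': 11}
m['q'] = m['c']+4 = 15 → {'h': 9, 'c': 11, 'q': 15}
del 'h' → {'c': 11, 'q': 15}
m['q'] = 15+5 = 20 → {'c': 11, 'q': 20}
sum of values = 31

31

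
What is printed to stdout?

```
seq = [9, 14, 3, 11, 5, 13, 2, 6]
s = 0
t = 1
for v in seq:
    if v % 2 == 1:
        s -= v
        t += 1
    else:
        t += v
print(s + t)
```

v=9: odd, s = 0-9 = -9; t=2
v=14: not odd; t=16
v=3: odd, s = (-9)-3 = -12; t=17
v=11: odd, s = (-12)-11 = -23; t=18
v=5: odd, s = (-23)-5 = -28; t=19
v=13: odd, s = (-28)-13 = -41; t=20
v=2: not odd; t=22
v=6: not odd; t=28
s+t = (-41)+28 = -13

-13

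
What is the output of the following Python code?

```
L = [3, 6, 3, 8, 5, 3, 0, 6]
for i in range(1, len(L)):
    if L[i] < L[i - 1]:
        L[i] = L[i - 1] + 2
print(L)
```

i=1: 6>=3, unchanged → [3, 6, 3, 8, 5, 3, 0, 6]
i=2: 3<6, L[2] = 6+2 = 8 → [3, 6, 8, 8, 5, 3, 0, 6]
i=3: 8>=8, unchanged → [3, 6, 8, 8, 5, 3, 0, 6]
i=4: 5<8, L[4] = 8+2 = 10 → [3, 6, 8, 8, 10, 3, 0, 6]
i=5: 3<10, L[5] = 10+2 = 12 → [3, 6, 8, 8, 10, 12, 0, 6]
i=6: 0<12, L[6] = 12+2 = 14 → [3, 6, 8, 8, 10, 12, 14, 6]
i=7: 6<14, L[7] = 14+2 = 16 → [3, 6, 8, 8, 10, 12, 14, 16]

[3, 6, 8, 8, 10, 12, 14, 16]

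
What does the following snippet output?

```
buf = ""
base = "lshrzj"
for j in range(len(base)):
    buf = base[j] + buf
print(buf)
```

jzrhsl

j=0: prepend 'l' → 'l'
j=1: prepend 's' → 'sl'
j=2: prepend 'h' → 'hsl'
j=3: prepend 'r' → 'rhsl'
j=4: prepend 'z' → 'zrhsl'
j=5: prepend 'j' → 'jzrhsl'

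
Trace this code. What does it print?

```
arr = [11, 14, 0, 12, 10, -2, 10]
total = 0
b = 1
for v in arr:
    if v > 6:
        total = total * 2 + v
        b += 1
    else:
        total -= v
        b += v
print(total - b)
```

v=11: >6, total = 0*2+11 = 11; b=2
v=14: >6, total = 11*2+14 = 36; b=3
v=0: not >6, total = 36-0 = 36; b=3
v=12: >6, total = 36*2+12 = 84; b=4
v=10: >6, total = 84*2+10 = 178; b=5
v=-2: not >6, total = 178-(-2) = 180; b=3
v=10: >6, total = 180*2+10 = 370; b=4
total-b = 370-4 = 366

366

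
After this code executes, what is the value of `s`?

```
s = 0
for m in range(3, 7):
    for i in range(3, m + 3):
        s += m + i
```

174

m=3,i=3: s = 0+6 = 6
m=3,i=4: s = 6+7 = 13
m=3,i=5: s = 13+8 = 21
m=4,i=3: s = 21+7 = 28
m=4,i=4: s = 28+8 = 36
m=4,i=5: s = 36+9 = 45
m=4,i=6: s = 45+10 = 55
m=5,i=3: s = 55+8 = 63
m=5,i=4: s = 63+9 = 72
m=5,i=5: s = 72+10 = 82
m=5,i=6: s = 82+11 = 93
m=5,i=7: s = 93+12 = 105
m=6,i=3: s = 105+9 = 114
m=6,i=4: s = 114+10 = 124
m=6,i=5: s = 124+11 = 135
m=6,i=6: s = 135+12 = 147
m=6,i=7: s = 147+13 = 160
m=6,i=8: s = 160+14 = 174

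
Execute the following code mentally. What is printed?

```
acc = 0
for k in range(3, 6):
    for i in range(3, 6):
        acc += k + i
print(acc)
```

72

k=3,i=3: acc = 0+6 = 6
k=3,i=4: acc = 6+7 = 13
k=3,i=5: acc = 13+8 = 21
k=4,i=3: acc = 21+7 = 28
k=4,i=4: acc = 28+8 = 36
k=4,i=5: acc = 36+9 = 45
k=5,i=3: acc = 45+8 = 53
k=5,i=4: acc = 53+9 = 62
k=5,i=5: acc = 62+10 = 72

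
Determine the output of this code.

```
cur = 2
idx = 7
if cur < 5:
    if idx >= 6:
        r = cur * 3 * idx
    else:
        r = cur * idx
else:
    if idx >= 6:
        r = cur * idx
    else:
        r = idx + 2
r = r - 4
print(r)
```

cur=2, idx=7
cur < 5 is True; idx >= 6 is True
→ r = cur * 3 * idx = 42
r = 42-4 = 38

38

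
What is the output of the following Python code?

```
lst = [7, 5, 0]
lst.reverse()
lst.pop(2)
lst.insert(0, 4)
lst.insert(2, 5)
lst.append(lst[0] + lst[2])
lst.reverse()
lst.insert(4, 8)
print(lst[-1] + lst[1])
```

reverse → [0, 5, 7]
pop(2) removes 7 → [0, 5]
insert 4 at 0 → [4, 0, 5]
insert 5 at 2 → [4, 0, 5, 5]
append lst[0]+lst[2] = 4+5 = 9 → [4, 0, 5, 5, 9]
reverse → [9, 5, 5, 0, 4]
insert 8 at 4 → [9, 5, 5, 0, 8, 4]
lst[-1]+lst[1] = 4+5 = 9

9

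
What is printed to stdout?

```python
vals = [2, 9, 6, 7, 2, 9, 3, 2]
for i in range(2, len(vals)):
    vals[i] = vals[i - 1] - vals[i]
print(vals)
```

i=2: vals[2] = 9-6 = 3 → [2, 9, 3, 7, 2, 9, 3, 2]
i=3: vals[3] = 3-7 = -4 → [2, 9, 3, -4, 2, 9, 3, 2]
i=4: vals[4] = (-4)-2 = -6 → [2, 9, 3, -4, -6, 9, 3, 2]
i=5: vals[5] = (-6)-9 = -15 → [2, 9, 3, -4, -6, -15, 3, 2]
i=6: vals[6] = (-15)-3 = -18 → [2, 9, 3, -4, -6, -15, -18, 2]
i=7: vals[7] = (-18)-2 = -20 → [2, 9, 3, -4, -6, -15, -18, -20]

[2, 9, 3, -4, -6, -15, -18, -20]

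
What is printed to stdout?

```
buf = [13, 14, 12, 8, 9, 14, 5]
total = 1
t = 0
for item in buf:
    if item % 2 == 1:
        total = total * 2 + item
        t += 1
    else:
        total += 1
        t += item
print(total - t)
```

item=13: odd, total = 1*2+13 = 15; t=1
item=14: not odd, total = 15+1 = 16; t=15
item=12: not odd, total = 16+1 = 17; t=27
item=8: not odd, total = 17+1 = 18; t=35
item=9: odd, total = 18*2+9 = 45; t=36
item=14: not odd, total = 45+1 = 46; t=50
item=5: odd, total = 46*2+5 = 97; t=51
total-t = 97-51 = 46

46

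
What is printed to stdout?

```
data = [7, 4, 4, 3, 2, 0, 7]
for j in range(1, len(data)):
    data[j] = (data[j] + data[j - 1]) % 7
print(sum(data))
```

j=1: data[1] = (4+7)%7 = 4 → [7, 4, 4, 3, 2, 0, 7]
j=2: data[2] = (4+4)%7 = 1 → [7, 4, 1, 3, 2, 0, 7]
j=3: data[3] = (3+1)%7 = 4 → [7, 4, 1, 4, 2, 0, 7]
j=4: data[4] = (2+4)%7 = 6 → [7, 4, 1, 4, 6, 0, 7]
j=5: data[5] = (0+6)%7 = 6 → [7, 4, 1, 4, 6, 6, 7]
j=6: data[6] = (7+6)%7 = 6 → [7, 4, 1, 4, 6, 6, 6]
sum = 34

34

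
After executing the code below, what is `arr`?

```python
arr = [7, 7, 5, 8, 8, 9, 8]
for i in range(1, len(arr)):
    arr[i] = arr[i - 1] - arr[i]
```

i=1: arr[1] = 7-7 = 0 → [7, 0, 5, 8, 8, 9, 8]
i=2: arr[2] = 0-5 = -5 → [7, 0, -5, 8, 8, 9, 8]
i=3: arr[3] = (-5)-8 = -13 → [7, 0, -5, -13, 8, 9, 8]
i=4: arr[4] = (-13)-8 = -21 → [7, 0, -5, -13, -21, 9, 8]
i=5: arr[5] = (-21)-9 = -30 → [7, 0, -5, -13, -21, -30, 8]
i=6: arr[6] = (-30)-8 = -38 → [7, 0, -5, -13, -21, -30, -38]

[7, 0, -5, -13, -21, -30, -38]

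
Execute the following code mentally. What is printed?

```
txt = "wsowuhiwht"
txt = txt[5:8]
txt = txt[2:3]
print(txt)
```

slice [5:8] → 'hiw'
slice [2:3] → 'w'

w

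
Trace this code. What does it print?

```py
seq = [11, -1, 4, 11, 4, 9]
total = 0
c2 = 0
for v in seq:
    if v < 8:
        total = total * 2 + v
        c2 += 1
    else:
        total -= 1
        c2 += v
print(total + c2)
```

v=11: not <8, total = 0-1 = -1; c2=11
v=-1: <8, total = (-1)*2+(-1) = -3; c2=12
v=4: <8, total = (-3)*2+4 = -2; c2=13
v=11: not <8, total = (-2)-1 = -3; c2=24
v=4: <8, total = (-3)*2+4 = -2; c2=25
v=9: not <8, total = (-2)-1 = -3; c2=34
total+c2 = (-3)+34 = 31

31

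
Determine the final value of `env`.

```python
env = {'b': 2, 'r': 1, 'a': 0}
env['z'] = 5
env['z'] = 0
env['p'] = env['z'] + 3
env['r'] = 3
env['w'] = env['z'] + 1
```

{'b': 2, 'r': 3, 'a': 0, 'z': 0, 'p': 3, 'w': 1}

env['z'] = 5 → {'b': 2, 'r': 1, 'a': 0, 'z': 5}
env['z'] = 0 → {'b': 2, 'r': 1, 'a': 0, 'z': 0}
env['p'] = env['z']+3 = 3 → {'b': 2, 'r': 1, 'a': 0, 'z': 0, 'p': 3}
env['r'] = 3 → {'b': 2, 'r': 3, 'a': 0, 'z': 0, 'p': 3}
env['w'] = env['z']+1 = 1 → {'b': 2, 'r': 3, 'a': 0, 'z': 0, 'p': 3, 'w': 1}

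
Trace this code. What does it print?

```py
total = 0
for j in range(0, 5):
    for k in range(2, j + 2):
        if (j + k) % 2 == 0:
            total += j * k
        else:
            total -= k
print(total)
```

j=1,k=2: odd sum, total = 0-2 = -2
j=2,k=2: even sum, total = (-2)+4 = 2
j=2,k=3: odd sum, total = 2-3 = -1
j=3,k=2: odd sum, total = (-1)-2 = -3
j=3,k=3: even sum, total = (-3)+9 = 6
j=3,k=4: odd sum, total = 6-4 = 2
j=4,k=2: even sum, total = 2+8 = 10
j=4,k=3: odd sum, total = 10-3 = 7
j=4,k=4: even sum, total = 7+16 = 23
j=4,k=5: odd sum, total = 23-5 = 18

18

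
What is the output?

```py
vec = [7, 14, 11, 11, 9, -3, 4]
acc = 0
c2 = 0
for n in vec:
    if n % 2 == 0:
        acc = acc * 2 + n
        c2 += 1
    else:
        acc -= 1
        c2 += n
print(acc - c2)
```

n=7: not even, acc = 0-1 = -1; c2=7
n=14: even, acc = (-1)*2+14 = 12; c2=8
n=11: not even, acc = 12-1 = 11; c2=19
n=11: not even, acc = 11-1 = 10; c2=30
n=9: not even, acc = 10-1 = 9; c2=39
n=-3: not even, acc = 9-1 = 8; c2=36
n=4: even, acc = 8*2+4 = 20; c2=37
acc-c2 = 20-37 = -17

-17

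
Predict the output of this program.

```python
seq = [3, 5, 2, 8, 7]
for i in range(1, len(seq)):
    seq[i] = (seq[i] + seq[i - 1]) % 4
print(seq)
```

[3, 0, 2, 2, 1]

i=1: seq[1] = (5+3)%4 = 0 → [3, 0, 2, 8, 7]
i=2: seq[2] = (2+0)%4 = 2 → [3, 0, 2, 8, 7]
i=3: seq[3] = (8+2)%4 = 2 → [3, 0, 2, 2, 7]
i=4: seq[4] = (7+2)%4 = 1 → [3, 0, 2, 2, 1]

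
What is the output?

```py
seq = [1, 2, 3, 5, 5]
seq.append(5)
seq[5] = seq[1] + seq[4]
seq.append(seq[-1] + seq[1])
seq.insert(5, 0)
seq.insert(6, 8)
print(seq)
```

[1, 2, 3, 5, 5, 0, 8, 7, 9]

append 5 → [1, 2, 3, 5, 5, 5]
seq[5] = seq[1]+seq[4] = 2+5 = 7 → [1, 2, 3, 5, 5, 7]
append seq[-1]+seq[1] = 7+2 = 9 → [1, 2, 3, 5, 5, 7, 9]
insert 0 at 5 → [1, 2, 3, 5, 5, 0, 7, 9]
insert 8 at 6 → [1, 2, 3, 5, 5, 0, 8, 7, 9]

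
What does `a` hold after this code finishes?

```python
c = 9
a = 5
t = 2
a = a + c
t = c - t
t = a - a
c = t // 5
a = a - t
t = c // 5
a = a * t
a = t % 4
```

0

a = 5+9 = 14
t = 9-2 = 7
t = 14-14 = 0
c = 0//5 = 0
a = 14-0 = 14
t = 0//5 = 0
a = 14*0 = 0
a = 0%4 = 0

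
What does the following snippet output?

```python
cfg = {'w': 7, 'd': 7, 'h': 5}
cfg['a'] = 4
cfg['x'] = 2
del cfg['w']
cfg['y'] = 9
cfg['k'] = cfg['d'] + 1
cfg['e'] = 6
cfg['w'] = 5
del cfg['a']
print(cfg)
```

cfg['a'] = 4 → {'w': 7, 'd': 7, 'h': 5, 'a': 4}
cfg['x'] = 2 → {'w': 7, 'd': 7, 'h': 5, 'a': 4, 'x': 2}
del 'w' → {'d': 7, 'h': 5, 'a': 4, 'x': 2}
cfg['y'] = 9 → {'d': 7, 'h': 5, 'a': 4, 'x': 2, 'y': 9}
cfg['k'] = cfg['d']+1 = 8 → {'d': 7, 'h': 5, 'a': 4, 'x': 2, 'y': 9, 'k': 8}
cfg['e'] = 6 → {'d': 7, 'h': 5, 'a': 4, 'x': 2, 'y': 9, 'k': 8, 'e': 6}
cfg['w'] = 5 → {'d': 7, 'h': 5, 'a': 4, 'x': 2, 'y': 9, 'k': 8, 'e': 6, 'w': 5}
del 'a' → {'d': 7, 'h': 5, 'x': 2, 'y': 9, 'k': 8, 'e': 6, 'w': 5}

{'d': 7, 'h': 5, 'x': 2, 'y': 9, 'k': 8, 'e': 6, 'w': 5}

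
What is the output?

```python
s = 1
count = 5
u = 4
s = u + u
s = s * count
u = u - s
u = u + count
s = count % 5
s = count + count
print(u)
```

s = 4+4 = 8
s = 8*5 = 40
u = 4-40 = -36
u = (-36)+5 = -31
s = 5%5 = 0
s = 5+5 = 10

-31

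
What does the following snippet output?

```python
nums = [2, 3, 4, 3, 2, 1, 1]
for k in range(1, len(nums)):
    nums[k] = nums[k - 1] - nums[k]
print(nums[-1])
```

k=1: nums[1] = 2-3 = -1 → [2, -1, 4, 3, 2, 1, 1]
k=2: nums[2] = (-1)-4 = -5 → [2, -1, -5, 3, 2, 1, 1]
k=3: nums[3] = (-5)-3 = -8 → [2, -1, -5, -8, 2, 1, 1]
k=4: nums[4] = (-8)-2 = -10 → [2, -1, -5, -8, -10, 1, 1]
k=5: nums[5] = (-10)-1 = -11 → [2, -1, -5, -8, -10, -11, 1]
k=6: nums[6] = (-11)-1 = -12 → [2, -1, -5, -8, -10, -11, -12]

-12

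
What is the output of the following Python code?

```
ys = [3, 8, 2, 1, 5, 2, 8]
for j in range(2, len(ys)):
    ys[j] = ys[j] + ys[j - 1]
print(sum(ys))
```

j=2: ys[2] = 2+8 = 10 → [3, 8, 10, 1, 5, 2, 8]
j=3: ys[3] = 1+10 = 11 → [3, 8, 10, 11, 5, 2, 8]
j=4: ys[4] = 5+11 = 16 → [3, 8, 10, 11, 16, 2, 8]
j=5: ys[5] = 2+16 = 18 → [3, 8, 10, 11, 16, 18, 8]
j=6: ys[6] = 8+18 = 26 → [3, 8, 10, 11, 16, 18, 26]
sum = 92

92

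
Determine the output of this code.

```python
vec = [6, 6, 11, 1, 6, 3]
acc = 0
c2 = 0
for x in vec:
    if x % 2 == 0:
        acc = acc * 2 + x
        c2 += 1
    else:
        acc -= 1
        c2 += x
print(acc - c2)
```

x=6: even, acc = 0*2+6 = 6; c2=1
x=6: even, acc = 6*2+6 = 18; c2=2
x=11: not even, acc = 18-1 = 17; c2=13
x=1: not even, acc = 17-1 = 16; c2=14
x=6: even, acc = 16*2+6 = 38; c2=15
x=3: not even, acc = 38-1 = 37; c2=18
acc-c2 = 37-18 = 19

19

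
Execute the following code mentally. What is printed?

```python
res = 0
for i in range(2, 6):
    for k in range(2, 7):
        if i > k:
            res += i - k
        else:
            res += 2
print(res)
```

i=2,k=2: not 2>2, res = 0+2 = 2
i=2,k=3: not 2>3, res = 2+2 = 4
i=2,k=4: not 2>4, res = 4+2 = 6
i=2,k=5: not 2>5, res = 6+2 = 8
i=2,k=6: not 2>6, res = 8+2 = 10
i=3,k=2: 3>2, res = 10+1 = 11
i=3,k=3: not 3>3, res = 11+2 = 13
i=3,k=4: not 3>4, res = 13+2 = 15
i=3,k=5: not 3>5, res = 15+2 = 17
i=3,k=6: not 3>6, res = 17+2 = 19
i=4,k=2: 4>2, res = 19+2 = 21
i=4,k=3: 4>3, res = 21+1 = 22
i=4,k=4: not 4>4, res = 22+2 = 24
i=4,k=5: not 4>5, res = 24+2 = 26
i=4,k=6: not 4>6, res = 26+2 = 28
i=5,k=2: 5>2, res = 28+3 = 31
i=5,k=3: 5>3, res = 31+2 = 33
i=5,k=4: 5>4, res = 33+1 = 34
i=5,k=5: not 5>5, res = 34+2 = 36
i=5,k=6: not 5>6, res = 36+2 = 38

38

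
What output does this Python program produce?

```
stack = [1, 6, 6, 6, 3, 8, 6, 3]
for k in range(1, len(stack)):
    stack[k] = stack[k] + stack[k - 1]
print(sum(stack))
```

167

k=1: stack[1] = 6+1 = 7 → [1, 7, 6, 6, 3, 8, 6, 3]
k=2: stack[2] = 6+7 = 13 → [1, 7, 13, 6, 3, 8, 6, 3]
k=3: stack[3] = 6+13 = 19 → [1, 7, 13, 19, 3, 8, 6, 3]
k=4: stack[4] = 3+19 = 22 → [1, 7, 13, 19, 22, 8, 6, 3]
k=5: stack[5] = 8+22 = 30 → [1, 7, 13, 19, 22, 30, 6, 3]
k=6: stack[6] = 6+30 = 36 → [1, 7, 13, 19, 22, 30, 36, 3]
k=7: stack[7] = 3+36 = 39 → [1, 7, 13, 19, 22, 30, 36, 39]
sum = 167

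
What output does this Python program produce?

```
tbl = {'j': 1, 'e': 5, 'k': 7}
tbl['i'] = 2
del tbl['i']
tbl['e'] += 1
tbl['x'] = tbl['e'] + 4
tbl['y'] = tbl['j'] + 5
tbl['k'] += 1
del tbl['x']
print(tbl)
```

tbl['i'] = 2 → {'j': 1, 'e': 5, 'k': 7, 'i': 2}
del 'i' → {'j': 1, 'e': 5, 'k': 7}
tbl['e'] = 5+1 = 6 → {'j': 1, 'e': 6, 'k': 7}
tbl['x'] = tbl['e']+4 = 10 → {'j': 1, 'e': 6, 'k': 7, 'x': 10}
tbl['y'] = tbl['j']+5 = 6 → {'j': 1, 'e': 6, 'k': 7, 'x': 10, 'y': 6}
tbl['k'] = 7+1 = 8 → {'j': 1, 'e': 6, 'k': 8, 'x': 10, 'y': 6}
del 'x' → {'j': 1, 'e': 6, 'k': 8, 'y': 6}

{'j': 1, 'e': 6, 'k': 8, 'y': 6}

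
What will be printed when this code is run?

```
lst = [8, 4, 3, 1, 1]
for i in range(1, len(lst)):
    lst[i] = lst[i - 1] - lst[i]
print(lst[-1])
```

i=1: lst[1] = 8-4 = 4 → [8, 4, 3, 1, 1]
i=2: lst[2] = 4-3 = 1 → [8, 4, 1, 1, 1]
i=3: lst[3] = 1-1 = 0 → [8, 4, 1, 0, 1]
i=4: lst[4] = 0-1 = -1 → [8, 4, 1, 0, -1]

-1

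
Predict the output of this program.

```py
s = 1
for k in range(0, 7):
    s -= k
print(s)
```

-20

k=0: s = 1-0 = 1
k=1: s = 1-1 = 0
k=2: s = 0-2 = -2
k=3: s = (-2)-3 = -5
k=4: s = (-5)-4 = -9
k=5: s = (-9)-5 = -14
k=6: s = (-14)-6 = -20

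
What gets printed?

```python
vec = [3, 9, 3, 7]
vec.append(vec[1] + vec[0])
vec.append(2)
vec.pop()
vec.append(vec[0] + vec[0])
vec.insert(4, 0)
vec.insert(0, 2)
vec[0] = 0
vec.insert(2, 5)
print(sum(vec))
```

45

append vec[1]+vec[0] = 9+3 = 12 → [3, 9, 3, 7, 12]
append 2 → [3, 9, 3, 7, 12, 2]
pop() removes 2 → [3, 9, 3, 7, 12]
append vec[0]+vec[0] = 3+3 = 6 → [3, 9, 3, 7, 12, 6]
insert 0 at 4 → [3, 9, 3, 7, 0, 12, 6]
insert 2 at 0 → [2, 3, 9, 3, 7, 0, 12, 6]
vec[0] = 0 → [0, 3, 9, 3, 7, 0, 12, 6]
insert 5 at 2 → [0, 3, 5, 9, 3, 7, 0, 12, 6]
sum = 45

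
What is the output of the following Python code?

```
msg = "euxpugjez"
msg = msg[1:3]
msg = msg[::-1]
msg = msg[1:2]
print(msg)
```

slice [1:3] → 'ux'
reverse → 'xu'
slice [1:2] → 'u'

u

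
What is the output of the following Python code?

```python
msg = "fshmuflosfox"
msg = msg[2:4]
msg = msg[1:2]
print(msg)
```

slice [2:4] → 'hm'
slice [1:2] → 'm'

m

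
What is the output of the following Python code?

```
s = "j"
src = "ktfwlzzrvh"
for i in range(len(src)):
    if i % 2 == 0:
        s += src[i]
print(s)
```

i=0: add 'k' → 'jk'
i=1: skip
i=2: add 'f' → 'jkf'
i=3: skip
i=4: add 'l' → 'jkfl'
i=5: skip
i=6: add 'z' → 'jkflz'
i=7: skip
i=8: add 'v' → 'jkflzv'
i=9: skip

jkflzv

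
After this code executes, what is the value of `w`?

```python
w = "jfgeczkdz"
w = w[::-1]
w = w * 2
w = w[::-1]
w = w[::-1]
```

reverse → 'zdkzcegfj'
repeat ×2 → 'zdkzcegfjzdkzcegfj'
reverse → 'jfgeczkdzjfgeczkdz'
reverse → 'zdkzcegfjzdkzcegfj'

'zdkzcegfjzdkzcegfj'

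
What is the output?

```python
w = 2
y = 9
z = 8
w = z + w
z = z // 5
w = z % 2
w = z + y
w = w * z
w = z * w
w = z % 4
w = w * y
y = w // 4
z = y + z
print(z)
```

w = 8+2 = 10
z = 8//5 = 1
w = 1%2 = 1
w = 1+9 = 10
w = 10*1 = 10
w = 1*10 = 10
w = 1%4 = 1
w = 1*9 = 9
y = 9//4 = 2
z = 2+1 = 3

3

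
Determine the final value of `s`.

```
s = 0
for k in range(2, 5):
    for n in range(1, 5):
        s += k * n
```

90

k=2,n=1: s = 0+2 = 2
k=2,n=2: s = 2+4 = 6
k=2,n=3: s = 6+6 = 12
k=2,n=4: s = 12+8 = 20
k=3,n=1: s = 20+3 = 23
k=3,n=2: s = 23+6 = 29
k=3,n=3: s = 29+9 = 38
k=3,n=4: s = 38+12 = 50
k=4,n=1: s = 50+4 = 54
k=4,n=2: s = 54+8 = 62
k=4,n=3: s = 62+12 = 74
k=4,n=4: s = 74+16 = 90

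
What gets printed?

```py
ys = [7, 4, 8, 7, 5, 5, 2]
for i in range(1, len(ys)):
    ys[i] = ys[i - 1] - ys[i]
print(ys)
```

i=1: ys[1] = 7-4 = 3 → [7, 3, 8, 7, 5, 5, 2]
i=2: ys[2] = 3-8 = -5 → [7, 3, -5, 7, 5, 5, 2]
i=3: ys[3] = (-5)-7 = -12 → [7, 3, -5, -12, 5, 5, 2]
i=4: ys[4] = (-12)-5 = -17 → [7, 3, -5, -12, -17, 5, 2]
i=5: ys[5] = (-17)-5 = -22 → [7, 3, -5, -12, -17, -22, 2]
i=6: ys[6] = (-22)-2 = -24 → [7, 3, -5, -12, -17, -22, -24]

[7, 3, -5, -12, -17, -22, -24]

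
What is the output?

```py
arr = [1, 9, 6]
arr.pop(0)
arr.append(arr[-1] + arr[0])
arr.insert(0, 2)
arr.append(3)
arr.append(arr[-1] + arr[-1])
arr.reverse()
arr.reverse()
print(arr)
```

pop(0) removes 1 → [9, 6]
append arr[-1]+arr[0] = 6+9 = 15 → [9, 6, 15]
insert 2 at 0 → [2, 9, 6, 15]
append 3 → [2, 9, 6, 15, 3]
append arr[-1]+arr[-1] = 3+3 = 6 → [2, 9, 6, 15, 3, 6]
reverse → [6, 3, 15, 6, 9, 2]
reverse → [2, 9, 6, 15, 3, 6]

[2, 9, 6, 15, 3, 6]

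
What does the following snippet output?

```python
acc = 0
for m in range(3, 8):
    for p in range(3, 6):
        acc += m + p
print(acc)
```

135

m=3,p=3: acc = 0+6 = 6
m=3,p=4: acc = 6+7 = 13
m=3,p=5: acc = 13+8 = 21
m=4,p=3: acc = 21+7 = 28
m=4,p=4: acc = 28+8 = 36
m=4,p=5: acc = 36+9 = 45
m=5,p=3: acc = 45+8 = 53
m=5,p=4: acc = 53+9 = 62
m=5,p=5: acc = 62+10 = 72
m=6,p=3: acc = 72+9 = 81
m=6,p=4: acc = 81+10 = 91
m=6,p=5: acc = 91+11 = 102
m=7,p=3: acc = 102+10 = 112
m=7,p=4: acc = 112+11 = 123
m=7,p=5: acc = 123+12 = 135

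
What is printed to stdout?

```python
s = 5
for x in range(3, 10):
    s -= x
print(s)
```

-37

x=3: s = 5-3 = 2
x=4: s = 2-4 = -2
x=5: s = (-2)-5 = -7
x=6: s = (-7)-6 = -13
x=7: s = (-13)-7 = -20
x=8: s = (-20)-8 = -28
x=9: s = (-28)-9 = -37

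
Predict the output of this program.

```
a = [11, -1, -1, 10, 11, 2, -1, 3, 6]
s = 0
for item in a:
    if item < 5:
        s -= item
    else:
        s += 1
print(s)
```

2

item=11: not <5, s = 0+1 = 1
item=-1: <5, s = 1-(-1) = 2
item=-1: <5, s = 2-(-1) = 3
item=10: not <5, s = 3+1 = 4
item=11: not <5, s = 4+1 = 5
item=2: <5, s = 5-2 = 3
item=-1: <5, s = 3-(-1) = 4
item=3: <5, s = 4-3 = 1
item=6: not <5, s = 1+1 = 2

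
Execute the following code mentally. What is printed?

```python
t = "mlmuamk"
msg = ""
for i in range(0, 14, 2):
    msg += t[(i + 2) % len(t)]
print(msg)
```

i=0: add t[2]='m' → 'm'
i=2: add t[4]='a' → 'ma'
i=4: add t[6]='k' → 'mak'
i=6: add t[1]='l' → 'makl'
i=8: add t[3]='u' → 'maklu'
i=10: add t[5]='m' → 'maklum'
i=12: add t[0]='m' → 'maklumm'

maklumm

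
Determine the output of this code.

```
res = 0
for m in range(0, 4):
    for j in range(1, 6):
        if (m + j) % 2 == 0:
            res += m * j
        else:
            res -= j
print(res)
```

18

m=0,j=1: odd sum, res = 0-1 = -1
m=0,j=2: even sum, res = (-1)+0 = -1
m=0,j=3: odd sum, res = (-1)-3 = -4
m=0,j=4: even sum, res = (-4)+0 = -4
m=0,j=5: odd sum, res = (-4)-5 = -9
m=1,j=1: even sum, res = (-9)+1 = -8
m=1,j=2: odd sum, res = (-8)-2 = -10
m=1,j=3: even sum, res = (-10)+3 = -7
m=1,j=4: odd sum, res = (-7)-4 = -11
m=1,j=5: even sum, res = (-11)+5 = -6
m=2,j=1: odd sum, res = (-6)-1 = -7
m=2,j=2: even sum, res = (-7)+4 = -3
m=2,j=3: odd sum, res = (-3)-3 = -6
m=2,j=4: even sum, res = (-6)+8 = 2
m=2,j=5: odd sum, res = 2-5 = -3
m=3,j=1: even sum, res = (-3)+3 = 0
m=3,j=2: odd sum, res = 0-2 = -2
m=3,j=3: even sum, res = (-2)+9 = 7
m=3,j=4: odd sum, res = 7-4 = 3
m=3,j=5: even sum, res = 3+15 = 18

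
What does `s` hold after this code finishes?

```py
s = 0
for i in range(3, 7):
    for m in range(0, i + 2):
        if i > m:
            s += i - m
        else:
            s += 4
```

84

i=3,m=0: 3>0, s = 0+3 = 3
i=3,m=1: 3>1, s = 3+2 = 5
i=3,m=2: 3>2, s = 5+1 = 6
i=3,m=3: not 3>3, s = 6+4 = 10
i=3,m=4: not 3>4, s = 10+4 = 14
i=4,m=0: 4>0, s = 14+4 = 18
i=4,m=1: 4>1, s = 18+3 = 21
i=4,m=2: 4>2, s = 21+2 = 23
i=4,m=3: 4>3, s = 23+1 = 24
i=4,m=4: not 4>4, s = 24+4 = 28
i=4,m=5: not 4>5, s = 28+4 = 32
i=5,m=0: 5>0, s = 32+5 = 37
i=5,m=1: 5>1, s = 37+4 = 41
i=5,m=2: 5>2, s = 41+3 = 44
i=5,m=3: 5>3, s = 44+2 = 46
i=5,m=4: 5>4, s = 46+1 = 47
i=5,m=5: not 5>5, s = 47+4 = 51
i=5,m=6: not 5>6, s = 51+4 = 55
i=6,m=0: 6>0, s = 55+6 = 61
i=6,m=1: 6>1, s = 61+5 = 66
i=6,m=2: 6>2, s = 66+4 = 70
i=6,m=3: 6>3, s = 70+3 = 73
i=6,m=4: 6>4, s = 73+2 = 75
i=6,m=5: 6>5, s = 75+1 = 76
i=6,m=6: not 6>6, s = 76+4 = 80
i=6,m=7: not 6>7, s = 80+4 = 84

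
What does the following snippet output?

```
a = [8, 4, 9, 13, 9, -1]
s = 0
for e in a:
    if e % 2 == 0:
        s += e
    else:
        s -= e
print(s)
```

e=8: even, s = 0+8 = 8
e=4: even, s = 8+4 = 12
e=9: not even, s = 12-9 = 3
e=13: not even, s = 3-13 = -10
e=9: not even, s = (-10)-9 = -19
e=-1: not even, s = (-19)-(-1) = -18

-18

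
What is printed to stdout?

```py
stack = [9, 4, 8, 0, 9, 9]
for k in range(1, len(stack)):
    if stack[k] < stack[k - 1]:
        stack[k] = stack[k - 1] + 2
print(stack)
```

[9, 11, 13, 15, 17, 19]

k=1: 4<9, stack[1] = 9+2 = 11 → [9, 11, 8, 0, 9, 9]
k=2: 8<11, stack[2] = 11+2 = 13 → [9, 11, 13, 0, 9, 9]
k=3: 0<13, stack[3] = 13+2 = 15 → [9, 11, 13, 15, 9, 9]
k=4: 9<15, stack[4] = 15+2 = 17 → [9, 11, 13, 15, 17, 9]
k=5: 9<17, stack[5] = 17+2 = 19 → [9, 11, 13, 15, 17, 19]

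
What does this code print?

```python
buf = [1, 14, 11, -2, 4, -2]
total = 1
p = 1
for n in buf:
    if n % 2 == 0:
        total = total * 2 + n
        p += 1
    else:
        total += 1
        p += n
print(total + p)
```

n=1: not even, total = 1+1 = 2; p=2
n=14: even, total = 2*2+14 = 18; p=3
n=11: not even, total = 18+1 = 19; p=14
n=-2: even, total = 19*2+(-2) = 36; p=15
n=4: even, total = 36*2+4 = 76; p=16
n=-2: even, total = 76*2+(-2) = 150; p=17
total+p = 150+17 = 167

167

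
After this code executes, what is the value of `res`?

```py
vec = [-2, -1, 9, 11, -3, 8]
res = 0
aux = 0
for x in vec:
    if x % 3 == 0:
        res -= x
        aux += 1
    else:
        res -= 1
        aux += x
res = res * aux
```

-180

x=-2: not %3==0, res = 0-1 = -1; aux=-2
x=-1: not %3==0, res = (-1)-1 = -2; aux=-3
x=9: %3==0, res = (-2)-9 = -11; aux=-2
x=11: not %3==0, res = (-11)-1 = -12; aux=9
x=-3: %3==0, res = (-12)-(-3) = -9; aux=10
x=8: not %3==0, res = (-9)-1 = -10; aux=18
res*aux = (-10)*18 = -180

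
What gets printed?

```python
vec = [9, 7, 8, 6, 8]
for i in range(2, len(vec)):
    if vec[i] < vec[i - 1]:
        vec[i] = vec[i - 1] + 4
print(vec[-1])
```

16

i=2: 8>=7, unchanged → [9, 7, 8, 6, 8]
i=3: 6<8, vec[3] = 8+4 = 12 → [9, 7, 8, 12, 8]
i=4: 8<12, vec[4] = 12+4 = 16 → [9, 7, 8, 12, 16]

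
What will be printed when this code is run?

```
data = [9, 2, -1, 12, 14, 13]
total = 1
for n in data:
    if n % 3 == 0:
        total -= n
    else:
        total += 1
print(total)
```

n=9: %3==0, total = 1-9 = -8
n=2: not %3==0, total = (-8)+1 = -7
n=-1: not %3==0, total = (-7)+1 = -6
n=12: %3==0, total = (-6)-12 = -18
n=14: not %3==0, total = (-18)+1 = -17
n=13: not %3==0, total = (-17)+1 = -16

-16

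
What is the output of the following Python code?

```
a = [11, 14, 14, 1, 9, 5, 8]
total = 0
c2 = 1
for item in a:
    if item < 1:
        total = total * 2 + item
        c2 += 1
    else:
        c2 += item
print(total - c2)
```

-63

item=11: not <1; c2=12
item=14: not <1; c2=26
item=14: not <1; c2=40
item=1: not <1; c2=41
item=9: not <1; c2=50
item=5: not <1; c2=55
item=8: not <1; c2=63
total-c2 = 0-63 = -63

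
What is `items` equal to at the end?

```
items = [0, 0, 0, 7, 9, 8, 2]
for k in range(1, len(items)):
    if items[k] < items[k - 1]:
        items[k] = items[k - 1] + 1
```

k=1: 0>=0, unchanged → [0, 0, 0, 7, 9, 8, 2]
k=2: 0>=0, unchanged → [0, 0, 0, 7, 9, 8, 2]
k=3: 7>=0, unchanged → [0, 0, 0, 7, 9, 8, 2]
k=4: 9>=7, unchanged → [0, 0, 0, 7, 9, 8, 2]
k=5: 8<9, items[5] = 9+1 = 10 → [0, 0, 0, 7, 9, 10, 2]
k=6: 2<10, items[6] = 10+1 = 11 → [0, 0, 0, 7, 9, 10, 11]

[0, 0, 0, 7, 9, 10, 11]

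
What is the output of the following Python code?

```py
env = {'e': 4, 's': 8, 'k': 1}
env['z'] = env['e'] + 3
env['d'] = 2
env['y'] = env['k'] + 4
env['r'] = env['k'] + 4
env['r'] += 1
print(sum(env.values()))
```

env['z'] = env['e']+3 = 7 → {'e': 4, 's': 8, 'k': 1, 'z': 7}
env['d'] = 2 → {'e': 4, 's': 8, 'k': 1, 'z': 7, 'd': 2}
env['y'] = env['k']+4 = 5 → {'e': 4, 's': 8, 'k': 1, 'z': 7, 'd': 2, 'y': 5}
env['r'] = env['k']+4 = 5 → {'e': 4, 's': 8, 'k': 1, 'z': 7, 'd': 2, 'y': 5, 'r': 5}
env['r'] = 5+1 = 6 → {'e': 4, 's': 8, 'k': 1, 'z': 7, 'd': 2, 'y': 5, 'r': 6}
sum of values = 33

33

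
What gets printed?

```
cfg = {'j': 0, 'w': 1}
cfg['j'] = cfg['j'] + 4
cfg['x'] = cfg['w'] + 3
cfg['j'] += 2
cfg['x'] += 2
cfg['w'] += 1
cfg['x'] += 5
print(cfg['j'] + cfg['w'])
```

8

cfg['j'] = cfg['j']+4 = 4 → {'j': 4, 'w': 1}
cfg['x'] = cfg['w']+3 = 4 → {'j': 4, 'w': 1, 'x': 4}
cfg['j'] = 4+2 = 6 → {'j': 6, 'w': 1, 'x': 4}
cfg['x'] = 4+2 = 6 → {'j': 6, 'w': 1, 'x': 6}
cfg['w'] = 1+1 = 2 → {'j': 6, 'w': 2, 'x': 6}
cfg['x'] = 6+5 = 11 → {'j': 6, 'w': 2, 'x': 11}
cfg['j']+cfg['w'] = 6+2 = 8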